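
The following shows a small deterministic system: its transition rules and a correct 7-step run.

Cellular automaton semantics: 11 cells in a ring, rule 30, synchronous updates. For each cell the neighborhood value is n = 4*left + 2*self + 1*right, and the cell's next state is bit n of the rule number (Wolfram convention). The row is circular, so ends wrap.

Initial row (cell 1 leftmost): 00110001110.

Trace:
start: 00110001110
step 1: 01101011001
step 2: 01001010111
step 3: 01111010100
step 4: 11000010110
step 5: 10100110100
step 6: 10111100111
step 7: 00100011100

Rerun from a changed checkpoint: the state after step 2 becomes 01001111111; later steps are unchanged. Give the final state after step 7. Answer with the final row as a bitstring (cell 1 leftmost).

state after step 2 := 01001111111
step 3: 01111000000
step 4: 11000100000
step 5: 10101110001
step 6: 00101001011
step 7: 11101111010

11101111010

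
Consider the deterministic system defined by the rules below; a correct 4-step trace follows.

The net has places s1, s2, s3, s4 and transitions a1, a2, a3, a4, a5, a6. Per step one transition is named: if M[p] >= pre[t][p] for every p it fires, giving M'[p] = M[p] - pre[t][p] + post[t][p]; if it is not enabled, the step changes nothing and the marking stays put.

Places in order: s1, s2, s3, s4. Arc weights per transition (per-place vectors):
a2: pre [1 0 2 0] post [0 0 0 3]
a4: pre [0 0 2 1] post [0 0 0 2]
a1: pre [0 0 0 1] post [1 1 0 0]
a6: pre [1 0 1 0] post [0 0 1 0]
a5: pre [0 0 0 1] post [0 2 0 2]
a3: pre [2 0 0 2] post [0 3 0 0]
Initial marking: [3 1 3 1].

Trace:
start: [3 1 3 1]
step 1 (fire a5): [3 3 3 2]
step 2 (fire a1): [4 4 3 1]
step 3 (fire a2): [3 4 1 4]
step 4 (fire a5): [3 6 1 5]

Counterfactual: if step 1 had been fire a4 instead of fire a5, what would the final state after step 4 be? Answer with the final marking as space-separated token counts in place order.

(re-executing from step 1 with the substitution; state before step 1: [3 1 3 1])
step 1 (fire a4): [3 1 1 2]
step 2 (fire a1): [4 2 1 1]
step 3 (fire a2): [4 2 1 1]
step 4 (fire a5): [4 4 1 2]

4 4 1 2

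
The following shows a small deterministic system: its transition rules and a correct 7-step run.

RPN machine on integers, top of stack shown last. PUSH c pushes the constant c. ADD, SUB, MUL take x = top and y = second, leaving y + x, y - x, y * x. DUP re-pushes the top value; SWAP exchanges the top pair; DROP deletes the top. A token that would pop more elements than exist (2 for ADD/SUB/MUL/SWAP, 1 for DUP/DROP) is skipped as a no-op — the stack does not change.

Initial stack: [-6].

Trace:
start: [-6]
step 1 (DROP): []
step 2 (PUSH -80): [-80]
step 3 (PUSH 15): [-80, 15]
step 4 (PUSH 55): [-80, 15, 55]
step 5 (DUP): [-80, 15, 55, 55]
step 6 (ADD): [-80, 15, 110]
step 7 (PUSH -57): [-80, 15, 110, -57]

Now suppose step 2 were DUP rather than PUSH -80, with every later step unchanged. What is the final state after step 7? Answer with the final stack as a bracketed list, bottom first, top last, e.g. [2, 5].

(re-executing from step 2 with the substitution; state before step 2: [])
step 2 (DUP): []
step 3 (PUSH 15): [15]
step 4 (PUSH 55): [15, 55]
step 5 (DUP): [15, 55, 55]
step 6 (ADD): [15, 110]
step 7 (PUSH -57): [15, 110, -57]

[15, 110, -57]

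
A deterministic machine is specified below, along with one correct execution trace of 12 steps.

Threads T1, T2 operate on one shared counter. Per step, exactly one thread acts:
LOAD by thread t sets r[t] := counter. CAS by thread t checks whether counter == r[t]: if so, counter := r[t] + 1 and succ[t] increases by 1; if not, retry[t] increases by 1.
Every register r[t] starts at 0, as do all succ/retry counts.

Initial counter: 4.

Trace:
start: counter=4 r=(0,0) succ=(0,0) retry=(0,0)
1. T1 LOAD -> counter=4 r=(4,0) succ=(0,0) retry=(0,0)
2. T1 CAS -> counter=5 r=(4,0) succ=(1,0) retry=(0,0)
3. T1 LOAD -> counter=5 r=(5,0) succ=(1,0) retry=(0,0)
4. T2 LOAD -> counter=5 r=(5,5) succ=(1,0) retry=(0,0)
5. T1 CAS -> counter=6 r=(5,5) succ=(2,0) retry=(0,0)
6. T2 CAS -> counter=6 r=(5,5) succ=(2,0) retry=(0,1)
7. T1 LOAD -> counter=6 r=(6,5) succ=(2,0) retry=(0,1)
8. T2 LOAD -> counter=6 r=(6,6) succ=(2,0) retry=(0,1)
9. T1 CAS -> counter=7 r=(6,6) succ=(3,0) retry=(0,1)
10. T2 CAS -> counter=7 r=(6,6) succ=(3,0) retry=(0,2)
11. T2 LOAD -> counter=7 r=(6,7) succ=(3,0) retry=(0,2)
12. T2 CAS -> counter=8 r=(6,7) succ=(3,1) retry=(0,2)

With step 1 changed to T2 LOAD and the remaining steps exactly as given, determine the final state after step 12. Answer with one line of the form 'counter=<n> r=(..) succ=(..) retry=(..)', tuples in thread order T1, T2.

counter=7 r=(5,6) succ=(2,1) retry=(1,2)

(re-executing from step 1 with the substitution; state before step 1: counter=4 r=(0,0) succ=(0,0) retry=(0,0))
1. T2 LOAD -> counter=4 r=(0,4) succ=(0,0) retry=(0,0)
2. T1 CAS -> counter=4 r=(0,4) succ=(0,0) retry=(1,0)
3. T1 LOAD -> counter=4 r=(4,4) succ=(0,0) retry=(1,0)
4. T2 LOAD -> counter=4 r=(4,4) succ=(0,0) retry=(1,0)
5. T1 CAS -> counter=5 r=(4,4) succ=(1,0) retry=(1,0)
6. T2 CAS -> counter=5 r=(4,4) succ=(1,0) retry=(1,1)
7. T1 LOAD -> counter=5 r=(5,4) succ=(1,0) retry=(1,1)
8. T2 LOAD -> counter=5 r=(5,5) succ=(1,0) retry=(1,1)
9. T1 CAS -> counter=6 r=(5,5) succ=(2,0) retry=(1,1)
10. T2 CAS -> counter=6 r=(5,5) succ=(2,0) retry=(1,2)
11. T2 LOAD -> counter=6 r=(5,6) succ=(2,0) retry=(1,2)
12. T2 CAS -> counter=7 r=(5,6) succ=(2,1) retry=(1,2)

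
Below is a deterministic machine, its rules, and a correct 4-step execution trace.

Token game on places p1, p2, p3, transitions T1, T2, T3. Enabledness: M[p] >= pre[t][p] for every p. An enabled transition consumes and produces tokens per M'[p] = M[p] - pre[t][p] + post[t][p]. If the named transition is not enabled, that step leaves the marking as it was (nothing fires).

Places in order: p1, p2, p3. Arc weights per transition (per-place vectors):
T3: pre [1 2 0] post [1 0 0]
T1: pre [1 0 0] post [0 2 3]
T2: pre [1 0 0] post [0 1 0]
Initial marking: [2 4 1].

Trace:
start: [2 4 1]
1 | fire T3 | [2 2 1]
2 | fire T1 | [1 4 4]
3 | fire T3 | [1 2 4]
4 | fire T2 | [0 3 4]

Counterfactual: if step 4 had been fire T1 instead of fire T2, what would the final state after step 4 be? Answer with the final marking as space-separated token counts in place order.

0 4 7

(re-executing from step 4 with the substitution; state before step 4: [1 2 4])
4 | fire T1 | [0 4 7]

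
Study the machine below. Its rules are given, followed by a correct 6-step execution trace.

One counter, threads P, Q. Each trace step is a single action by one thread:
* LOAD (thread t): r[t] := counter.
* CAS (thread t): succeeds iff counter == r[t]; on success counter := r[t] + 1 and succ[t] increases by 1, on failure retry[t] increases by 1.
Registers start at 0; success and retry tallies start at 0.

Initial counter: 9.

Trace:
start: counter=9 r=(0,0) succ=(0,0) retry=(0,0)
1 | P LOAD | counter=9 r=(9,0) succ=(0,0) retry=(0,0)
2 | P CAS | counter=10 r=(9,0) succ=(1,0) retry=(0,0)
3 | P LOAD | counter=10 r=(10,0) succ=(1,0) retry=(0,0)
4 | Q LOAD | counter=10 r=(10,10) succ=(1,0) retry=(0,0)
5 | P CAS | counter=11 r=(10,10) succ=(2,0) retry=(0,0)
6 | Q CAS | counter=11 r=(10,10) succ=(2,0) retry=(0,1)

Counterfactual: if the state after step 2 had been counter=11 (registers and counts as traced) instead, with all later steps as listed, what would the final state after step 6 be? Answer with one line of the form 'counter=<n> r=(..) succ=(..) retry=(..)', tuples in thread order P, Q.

counter=12 r=(11,11) succ=(2,0) retry=(0,1)

state after step 2 := counter=11 r=(9,0) succ=(1,0) retry=(0,0)
3 | P LOAD | counter=11 r=(11,0) succ=(1,0) retry=(0,0)
4 | Q LOAD | counter=11 r=(11,11) succ=(1,0) retry=(0,0)
5 | P CAS | counter=12 r=(11,11) succ=(2,0) retry=(0,0)
6 | Q CAS | counter=12 r=(11,11) succ=(2,0) retry=(0,1)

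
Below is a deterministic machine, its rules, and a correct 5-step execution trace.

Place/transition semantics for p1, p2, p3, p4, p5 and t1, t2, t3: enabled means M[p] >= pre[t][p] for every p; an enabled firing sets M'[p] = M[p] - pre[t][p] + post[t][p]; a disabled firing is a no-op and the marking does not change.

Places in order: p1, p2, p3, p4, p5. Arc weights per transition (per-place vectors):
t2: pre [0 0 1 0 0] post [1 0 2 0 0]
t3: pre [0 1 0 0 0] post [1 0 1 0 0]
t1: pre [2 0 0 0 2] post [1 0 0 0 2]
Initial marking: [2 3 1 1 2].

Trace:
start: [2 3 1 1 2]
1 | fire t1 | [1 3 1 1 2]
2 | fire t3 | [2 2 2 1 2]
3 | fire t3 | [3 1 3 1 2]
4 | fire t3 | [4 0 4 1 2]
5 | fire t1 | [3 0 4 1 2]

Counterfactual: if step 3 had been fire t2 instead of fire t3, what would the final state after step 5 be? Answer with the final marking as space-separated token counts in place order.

3 1 4 1 2

(re-executing from step 3 with the substitution; state before step 3: [2 2 2 1 2])
3 | fire t2 | [3 2 3 1 2]
4 | fire t3 | [4 1 4 1 2]
5 | fire t1 | [3 1 4 1 2]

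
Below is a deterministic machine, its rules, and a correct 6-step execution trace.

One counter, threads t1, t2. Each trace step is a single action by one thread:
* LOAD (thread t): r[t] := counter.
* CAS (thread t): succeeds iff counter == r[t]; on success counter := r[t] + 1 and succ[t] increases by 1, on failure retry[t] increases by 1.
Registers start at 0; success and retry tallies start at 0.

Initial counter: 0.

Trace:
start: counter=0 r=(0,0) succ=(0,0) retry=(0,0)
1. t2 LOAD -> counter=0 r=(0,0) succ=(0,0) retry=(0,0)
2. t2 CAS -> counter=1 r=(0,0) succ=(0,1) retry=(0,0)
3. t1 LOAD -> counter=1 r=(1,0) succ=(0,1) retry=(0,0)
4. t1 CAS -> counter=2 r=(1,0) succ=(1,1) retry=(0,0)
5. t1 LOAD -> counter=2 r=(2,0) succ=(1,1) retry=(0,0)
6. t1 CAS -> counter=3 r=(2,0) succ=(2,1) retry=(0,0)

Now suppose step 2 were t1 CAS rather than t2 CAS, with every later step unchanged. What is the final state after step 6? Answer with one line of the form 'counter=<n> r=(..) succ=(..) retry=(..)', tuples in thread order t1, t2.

(re-executing from step 2 with the substitution; state before step 2: counter=0 r=(0,0) succ=(0,0) retry=(0,0))
2. t1 CAS -> counter=1 r=(0,0) succ=(1,0) retry=(0,0)
3. t1 LOAD -> counter=1 r=(1,0) succ=(1,0) retry=(0,0)
4. t1 CAS -> counter=2 r=(1,0) succ=(2,0) retry=(0,0)
5. t1 LOAD -> counter=2 r=(2,0) succ=(2,0) retry=(0,0)
6. t1 CAS -> counter=3 r=(2,0) succ=(3,0) retry=(0,0)

counter=3 r=(2,0) succ=(3,0) retry=(0,0)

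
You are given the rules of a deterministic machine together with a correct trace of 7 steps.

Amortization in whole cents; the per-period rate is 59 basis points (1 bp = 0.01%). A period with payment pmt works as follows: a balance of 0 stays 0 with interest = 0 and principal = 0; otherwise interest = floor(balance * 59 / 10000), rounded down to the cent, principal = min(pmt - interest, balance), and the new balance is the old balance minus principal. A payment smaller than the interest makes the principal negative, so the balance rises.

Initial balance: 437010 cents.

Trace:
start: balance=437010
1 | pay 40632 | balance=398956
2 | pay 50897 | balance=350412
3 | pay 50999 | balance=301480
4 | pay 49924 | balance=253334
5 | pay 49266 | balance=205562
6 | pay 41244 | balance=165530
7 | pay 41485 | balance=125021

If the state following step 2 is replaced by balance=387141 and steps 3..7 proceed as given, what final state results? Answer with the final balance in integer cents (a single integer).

state after step 2 := balance=387141
3 | pay 50999 | balance=338426
4 | pay 49924 | balance=290498
5 | pay 49266 | balance=242945
6 | pay 41244 | balance=203134
7 | pay 41485 | balance=162847

162847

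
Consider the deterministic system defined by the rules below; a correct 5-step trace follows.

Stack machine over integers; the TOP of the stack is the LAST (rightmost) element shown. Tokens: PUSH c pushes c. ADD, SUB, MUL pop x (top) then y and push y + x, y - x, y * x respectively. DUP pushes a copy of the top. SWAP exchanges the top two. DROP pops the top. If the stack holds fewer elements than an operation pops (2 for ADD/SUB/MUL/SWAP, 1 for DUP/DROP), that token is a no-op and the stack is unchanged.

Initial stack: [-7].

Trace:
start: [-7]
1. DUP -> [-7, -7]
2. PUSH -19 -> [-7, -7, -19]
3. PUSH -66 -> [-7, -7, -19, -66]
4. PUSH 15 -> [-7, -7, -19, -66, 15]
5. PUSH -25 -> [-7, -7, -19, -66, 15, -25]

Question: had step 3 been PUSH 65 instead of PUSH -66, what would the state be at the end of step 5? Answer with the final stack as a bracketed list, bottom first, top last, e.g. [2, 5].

(re-executing from step 3 with the substitution; state before step 3: [-7, -7, -19])
3. PUSH 65 -> [-7, -7, -19, 65]
4. PUSH 15 -> [-7, -7, -19, 65, 15]
5. PUSH -25 -> [-7, -7, -19, 65, 15, -25]

[-7, -7, -19, 65, 15, -25]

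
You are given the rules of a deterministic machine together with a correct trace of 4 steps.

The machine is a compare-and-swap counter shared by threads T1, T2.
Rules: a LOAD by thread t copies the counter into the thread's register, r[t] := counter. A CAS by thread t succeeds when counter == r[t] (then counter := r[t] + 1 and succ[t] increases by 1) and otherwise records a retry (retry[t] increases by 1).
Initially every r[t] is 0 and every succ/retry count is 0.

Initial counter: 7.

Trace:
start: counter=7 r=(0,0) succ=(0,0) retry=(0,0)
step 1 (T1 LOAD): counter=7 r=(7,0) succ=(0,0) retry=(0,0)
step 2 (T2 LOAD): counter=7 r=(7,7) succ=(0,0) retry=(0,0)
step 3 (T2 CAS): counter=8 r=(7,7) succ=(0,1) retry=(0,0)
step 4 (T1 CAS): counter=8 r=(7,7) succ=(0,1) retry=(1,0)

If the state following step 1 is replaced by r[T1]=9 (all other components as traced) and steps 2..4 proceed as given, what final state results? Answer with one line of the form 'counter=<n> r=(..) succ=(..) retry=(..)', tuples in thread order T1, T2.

state after step 1 := counter=7 r=(9,0) succ=(0,0) retry=(0,0)
step 2 (T2 LOAD): counter=7 r=(9,7) succ=(0,0) retry=(0,0)
step 3 (T2 CAS): counter=8 r=(9,7) succ=(0,1) retry=(0,0)
step 4 (T1 CAS): counter=8 r=(9,7) succ=(0,1) retry=(1,0)

counter=8 r=(9,7) succ=(0,1) retry=(1,0)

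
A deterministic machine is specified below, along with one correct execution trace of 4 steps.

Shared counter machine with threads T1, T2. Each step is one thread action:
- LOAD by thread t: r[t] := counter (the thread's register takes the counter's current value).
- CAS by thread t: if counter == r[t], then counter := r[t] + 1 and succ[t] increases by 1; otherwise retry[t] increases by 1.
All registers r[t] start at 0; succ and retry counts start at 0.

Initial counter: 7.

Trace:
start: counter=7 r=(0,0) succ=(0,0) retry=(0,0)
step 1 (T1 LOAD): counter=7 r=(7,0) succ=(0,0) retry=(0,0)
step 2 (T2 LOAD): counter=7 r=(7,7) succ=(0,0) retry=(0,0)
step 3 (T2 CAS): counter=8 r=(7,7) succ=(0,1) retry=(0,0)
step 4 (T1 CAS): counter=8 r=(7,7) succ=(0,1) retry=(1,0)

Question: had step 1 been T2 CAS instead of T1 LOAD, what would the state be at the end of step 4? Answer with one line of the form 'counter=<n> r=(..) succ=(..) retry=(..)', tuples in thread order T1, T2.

counter=8 r=(0,7) succ=(0,1) retry=(1,1)

(re-executing from step 1 with the substitution; state before step 1: counter=7 r=(0,0) succ=(0,0) retry=(0,0))
step 1 (T2 CAS): counter=7 r=(0,0) succ=(0,0) retry=(0,1)
step 2 (T2 LOAD): counter=7 r=(0,7) succ=(0,0) retry=(0,1)
step 3 (T2 CAS): counter=8 r=(0,7) succ=(0,1) retry=(0,1)
step 4 (T1 CAS): counter=8 r=(0,7) succ=(0,1) retry=(1,1)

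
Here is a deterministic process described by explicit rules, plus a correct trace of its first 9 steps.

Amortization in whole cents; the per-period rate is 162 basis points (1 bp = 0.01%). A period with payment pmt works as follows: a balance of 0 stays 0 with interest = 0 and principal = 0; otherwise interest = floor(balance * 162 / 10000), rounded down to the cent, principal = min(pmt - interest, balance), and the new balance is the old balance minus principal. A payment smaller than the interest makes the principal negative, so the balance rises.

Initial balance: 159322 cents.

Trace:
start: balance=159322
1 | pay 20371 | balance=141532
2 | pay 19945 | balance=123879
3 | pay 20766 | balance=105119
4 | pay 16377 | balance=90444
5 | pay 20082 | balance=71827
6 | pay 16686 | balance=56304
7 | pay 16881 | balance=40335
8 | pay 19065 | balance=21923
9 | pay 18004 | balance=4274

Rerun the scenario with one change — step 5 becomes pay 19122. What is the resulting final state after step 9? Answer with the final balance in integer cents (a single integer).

5297

(re-executing from step 5 with the substitution; state before step 5: balance=90444)
5 | pay 19122 | balance=72787
6 | pay 16686 | balance=57280
7 | pay 16881 | balance=41326
8 | pay 19065 | balance=22930
9 | pay 18004 | balance=5297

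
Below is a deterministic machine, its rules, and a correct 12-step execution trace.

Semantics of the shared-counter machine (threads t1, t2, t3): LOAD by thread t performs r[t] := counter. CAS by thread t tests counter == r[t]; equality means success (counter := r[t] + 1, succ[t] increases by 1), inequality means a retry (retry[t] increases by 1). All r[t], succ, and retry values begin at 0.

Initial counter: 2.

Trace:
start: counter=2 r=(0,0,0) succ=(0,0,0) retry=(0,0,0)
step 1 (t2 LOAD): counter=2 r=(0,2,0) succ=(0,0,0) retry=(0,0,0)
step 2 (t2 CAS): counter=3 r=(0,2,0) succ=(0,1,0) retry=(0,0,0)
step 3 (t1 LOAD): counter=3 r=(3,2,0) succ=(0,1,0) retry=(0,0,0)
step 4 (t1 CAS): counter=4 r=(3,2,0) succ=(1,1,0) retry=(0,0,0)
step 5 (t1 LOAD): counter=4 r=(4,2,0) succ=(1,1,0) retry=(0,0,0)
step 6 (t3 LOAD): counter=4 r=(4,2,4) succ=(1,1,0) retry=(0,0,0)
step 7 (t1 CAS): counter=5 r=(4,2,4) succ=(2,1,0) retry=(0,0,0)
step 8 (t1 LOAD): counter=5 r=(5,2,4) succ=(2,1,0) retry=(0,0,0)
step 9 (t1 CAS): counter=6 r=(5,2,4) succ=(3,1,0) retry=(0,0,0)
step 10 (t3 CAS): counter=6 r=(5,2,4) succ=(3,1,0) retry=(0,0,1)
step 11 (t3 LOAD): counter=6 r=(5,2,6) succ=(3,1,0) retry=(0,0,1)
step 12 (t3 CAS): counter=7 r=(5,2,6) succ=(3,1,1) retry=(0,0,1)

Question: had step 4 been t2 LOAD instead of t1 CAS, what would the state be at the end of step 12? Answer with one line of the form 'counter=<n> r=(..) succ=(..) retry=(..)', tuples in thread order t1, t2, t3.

counter=6 r=(4,3,5) succ=(2,1,1) retry=(0,0,1)

(re-executing from step 4 with the substitution; state before step 4: counter=3 r=(3,2,0) succ=(0,1,0) retry=(0,0,0))
step 4 (t2 LOAD): counter=3 r=(3,3,0) succ=(0,1,0) retry=(0,0,0)
step 5 (t1 LOAD): counter=3 r=(3,3,0) succ=(0,1,0) retry=(0,0,0)
step 6 (t3 LOAD): counter=3 r=(3,3,3) succ=(0,1,0) retry=(0,0,0)
step 7 (t1 CAS): counter=4 r=(3,3,3) succ=(1,1,0) retry=(0,0,0)
step 8 (t1 LOAD): counter=4 r=(4,3,3) succ=(1,1,0) retry=(0,0,0)
step 9 (t1 CAS): counter=5 r=(4,3,3) succ=(2,1,0) retry=(0,0,0)
step 10 (t3 CAS): counter=5 r=(4,3,3) succ=(2,1,0) retry=(0,0,1)
step 11 (t3 LOAD): counter=5 r=(4,3,5) succ=(2,1,0) retry=(0,0,1)
step 12 (t3 CAS): counter=6 r=(4,3,5) succ=(2,1,1) retry=(0,0,1)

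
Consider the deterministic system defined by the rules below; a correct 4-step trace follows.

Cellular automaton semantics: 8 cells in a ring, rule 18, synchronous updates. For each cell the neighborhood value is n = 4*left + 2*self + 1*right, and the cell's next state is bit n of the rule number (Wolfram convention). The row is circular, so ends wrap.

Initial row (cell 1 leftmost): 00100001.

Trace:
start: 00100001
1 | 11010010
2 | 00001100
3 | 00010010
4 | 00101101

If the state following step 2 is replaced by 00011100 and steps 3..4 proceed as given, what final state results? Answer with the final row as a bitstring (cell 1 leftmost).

01010101

state after step 2 := 00011100
3 | 00100010
4 | 01010101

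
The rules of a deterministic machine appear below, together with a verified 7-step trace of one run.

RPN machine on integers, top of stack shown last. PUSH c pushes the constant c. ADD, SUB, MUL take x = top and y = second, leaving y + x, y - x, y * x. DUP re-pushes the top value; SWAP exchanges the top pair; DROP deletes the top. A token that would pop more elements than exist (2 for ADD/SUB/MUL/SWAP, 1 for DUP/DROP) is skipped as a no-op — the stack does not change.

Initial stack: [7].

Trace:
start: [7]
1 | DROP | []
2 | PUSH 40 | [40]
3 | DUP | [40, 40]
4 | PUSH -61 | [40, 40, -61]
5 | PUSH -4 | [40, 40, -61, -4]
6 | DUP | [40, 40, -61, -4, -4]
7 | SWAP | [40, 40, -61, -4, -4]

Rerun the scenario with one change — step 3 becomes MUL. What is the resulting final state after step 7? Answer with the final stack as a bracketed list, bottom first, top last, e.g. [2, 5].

(re-executing from step 3 with the substitution; state before step 3: [40])
3 | MUL | [40]
4 | PUSH -61 | [40, -61]
5 | PUSH -4 | [40, -61, -4]
6 | DUP | [40, -61, -4, -4]
7 | SWAP | [40, -61, -4, -4]

[40, -61, -4, -4]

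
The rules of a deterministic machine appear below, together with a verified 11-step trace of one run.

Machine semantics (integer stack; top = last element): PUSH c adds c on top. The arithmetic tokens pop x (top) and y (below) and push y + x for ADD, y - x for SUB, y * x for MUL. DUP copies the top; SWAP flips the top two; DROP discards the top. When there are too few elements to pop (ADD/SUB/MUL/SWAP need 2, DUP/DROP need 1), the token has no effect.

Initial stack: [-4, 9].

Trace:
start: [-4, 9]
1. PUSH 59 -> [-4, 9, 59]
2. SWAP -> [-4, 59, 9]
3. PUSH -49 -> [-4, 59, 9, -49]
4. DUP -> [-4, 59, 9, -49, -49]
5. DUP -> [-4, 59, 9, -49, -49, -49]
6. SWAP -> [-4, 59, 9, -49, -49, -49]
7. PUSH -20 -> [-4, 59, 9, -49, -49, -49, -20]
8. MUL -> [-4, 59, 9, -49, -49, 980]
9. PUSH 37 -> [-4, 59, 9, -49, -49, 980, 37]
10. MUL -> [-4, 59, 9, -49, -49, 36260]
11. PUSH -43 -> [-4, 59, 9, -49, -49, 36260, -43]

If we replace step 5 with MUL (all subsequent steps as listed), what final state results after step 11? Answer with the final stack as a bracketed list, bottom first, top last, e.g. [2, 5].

(re-executing from step 5 with the substitution; state before step 5: [-4, 59, 9, -49, -49])
5. MUL -> [-4, 59, 9, 2401]
6. SWAP -> [-4, 59, 2401, 9]
7. PUSH -20 -> [-4, 59, 2401, 9, -20]
8. MUL -> [-4, 59, 2401, -180]
9. PUSH 37 -> [-4, 59, 2401, -180, 37]
10. MUL -> [-4, 59, 2401, -6660]
11. PUSH -43 -> [-4, 59, 2401, -6660, -43]

[-4, 59, 2401, -6660, -43]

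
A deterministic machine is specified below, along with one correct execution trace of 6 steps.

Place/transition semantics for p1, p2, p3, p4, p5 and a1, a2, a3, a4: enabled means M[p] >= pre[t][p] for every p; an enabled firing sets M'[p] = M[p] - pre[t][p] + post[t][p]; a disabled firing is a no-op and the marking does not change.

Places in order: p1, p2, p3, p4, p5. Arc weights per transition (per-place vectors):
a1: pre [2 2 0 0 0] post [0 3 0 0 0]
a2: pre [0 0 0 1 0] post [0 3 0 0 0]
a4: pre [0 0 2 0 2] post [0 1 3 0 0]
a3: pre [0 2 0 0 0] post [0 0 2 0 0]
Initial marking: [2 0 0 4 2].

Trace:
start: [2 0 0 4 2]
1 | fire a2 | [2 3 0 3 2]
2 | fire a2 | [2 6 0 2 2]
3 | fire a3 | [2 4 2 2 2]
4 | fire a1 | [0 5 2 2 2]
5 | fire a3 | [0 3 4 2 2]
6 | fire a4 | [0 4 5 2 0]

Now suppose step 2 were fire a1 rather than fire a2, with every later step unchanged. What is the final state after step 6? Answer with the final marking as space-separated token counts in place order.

(re-executing from step 2 with the substitution; state before step 2: [2 3 0 3 2])
2 | fire a1 | [0 4 0 3 2]
3 | fire a3 | [0 2 2 3 2]
4 | fire a1 | [0 2 2 3 2]
5 | fire a3 | [0 0 4 3 2]
6 | fire a4 | [0 1 5 3 0]

0 1 5 3 0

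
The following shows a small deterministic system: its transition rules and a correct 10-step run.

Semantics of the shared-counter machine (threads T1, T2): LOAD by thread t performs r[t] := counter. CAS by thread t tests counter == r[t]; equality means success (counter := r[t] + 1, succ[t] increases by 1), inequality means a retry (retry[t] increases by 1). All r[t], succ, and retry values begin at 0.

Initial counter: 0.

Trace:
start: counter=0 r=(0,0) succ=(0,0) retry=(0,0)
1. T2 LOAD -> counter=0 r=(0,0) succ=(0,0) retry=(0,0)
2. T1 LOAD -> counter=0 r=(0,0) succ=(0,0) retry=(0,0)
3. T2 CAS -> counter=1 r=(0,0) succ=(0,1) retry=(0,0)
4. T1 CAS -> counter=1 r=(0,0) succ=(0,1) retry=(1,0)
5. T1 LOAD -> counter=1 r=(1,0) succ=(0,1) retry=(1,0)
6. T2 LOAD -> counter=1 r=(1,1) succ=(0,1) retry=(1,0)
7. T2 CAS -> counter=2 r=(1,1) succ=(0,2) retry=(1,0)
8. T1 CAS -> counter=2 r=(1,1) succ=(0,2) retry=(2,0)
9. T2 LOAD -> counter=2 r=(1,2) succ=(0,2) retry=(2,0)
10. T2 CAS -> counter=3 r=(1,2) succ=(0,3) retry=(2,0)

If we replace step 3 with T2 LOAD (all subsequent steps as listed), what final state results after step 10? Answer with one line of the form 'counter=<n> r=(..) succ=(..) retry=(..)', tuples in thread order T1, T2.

counter=3 r=(1,2) succ=(1,2) retry=(1,0)

(re-executing from step 3 with the substitution; state before step 3: counter=0 r=(0,0) succ=(0,0) retry=(0,0))
3. T2 LOAD -> counter=0 r=(0,0) succ=(0,0) retry=(0,0)
4. T1 CAS -> counter=1 r=(0,0) succ=(1,0) retry=(0,0)
5. T1 LOAD -> counter=1 r=(1,0) succ=(1,0) retry=(0,0)
6. T2 LOAD -> counter=1 r=(1,1) succ=(1,0) retry=(0,0)
7. T2 CAS -> counter=2 r=(1,1) succ=(1,1) retry=(0,0)
8. T1 CAS -> counter=2 r=(1,1) succ=(1,1) retry=(1,0)
9. T2 LOAD -> counter=2 r=(1,2) succ=(1,1) retry=(1,0)
10. T2 CAS -> counter=3 r=(1,2) succ=(1,2) retry=(1,0)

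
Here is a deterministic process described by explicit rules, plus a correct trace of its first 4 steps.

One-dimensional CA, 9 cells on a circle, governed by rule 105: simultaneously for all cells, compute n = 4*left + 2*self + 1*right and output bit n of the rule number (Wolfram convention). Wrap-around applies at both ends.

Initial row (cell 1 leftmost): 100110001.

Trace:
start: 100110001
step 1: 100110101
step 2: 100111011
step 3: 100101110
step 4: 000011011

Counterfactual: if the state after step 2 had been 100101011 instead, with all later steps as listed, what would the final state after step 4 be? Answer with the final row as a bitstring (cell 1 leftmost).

state after step 2 := 100101011
step 3: 100010110
step 4: 001001111

001001111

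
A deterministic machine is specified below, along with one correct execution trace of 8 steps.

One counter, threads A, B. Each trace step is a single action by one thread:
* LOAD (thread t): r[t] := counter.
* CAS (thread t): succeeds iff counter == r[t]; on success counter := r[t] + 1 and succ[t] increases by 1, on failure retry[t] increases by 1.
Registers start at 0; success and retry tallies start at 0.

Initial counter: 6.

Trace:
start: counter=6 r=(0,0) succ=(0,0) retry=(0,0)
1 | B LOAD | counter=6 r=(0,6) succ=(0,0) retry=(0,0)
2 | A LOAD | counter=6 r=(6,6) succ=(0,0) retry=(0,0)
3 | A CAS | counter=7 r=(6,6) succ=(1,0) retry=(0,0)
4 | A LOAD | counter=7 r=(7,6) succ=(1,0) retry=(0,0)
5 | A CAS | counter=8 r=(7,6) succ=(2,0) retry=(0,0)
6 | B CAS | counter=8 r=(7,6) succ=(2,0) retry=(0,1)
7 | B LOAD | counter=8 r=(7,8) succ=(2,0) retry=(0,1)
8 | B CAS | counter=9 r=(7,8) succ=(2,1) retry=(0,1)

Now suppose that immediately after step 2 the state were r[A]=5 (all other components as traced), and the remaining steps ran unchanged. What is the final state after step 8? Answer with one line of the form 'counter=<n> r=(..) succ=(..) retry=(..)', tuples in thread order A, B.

counter=8 r=(6,7) succ=(1,1) retry=(1,1)

state after step 2 := counter=6 r=(5,6) succ=(0,0) retry=(0,0)
3 | A CAS | counter=6 r=(5,6) succ=(0,0) retry=(1,0)
4 | A LOAD | counter=6 r=(6,6) succ=(0,0) retry=(1,0)
5 | A CAS | counter=7 r=(6,6) succ=(1,0) retry=(1,0)
6 | B CAS | counter=7 r=(6,6) succ=(1,0) retry=(1,1)
7 | B LOAD | counter=7 r=(6,7) succ=(1,0) retry=(1,1)
8 | B CAS | counter=8 r=(6,7) succ=(1,1) retry=(1,1)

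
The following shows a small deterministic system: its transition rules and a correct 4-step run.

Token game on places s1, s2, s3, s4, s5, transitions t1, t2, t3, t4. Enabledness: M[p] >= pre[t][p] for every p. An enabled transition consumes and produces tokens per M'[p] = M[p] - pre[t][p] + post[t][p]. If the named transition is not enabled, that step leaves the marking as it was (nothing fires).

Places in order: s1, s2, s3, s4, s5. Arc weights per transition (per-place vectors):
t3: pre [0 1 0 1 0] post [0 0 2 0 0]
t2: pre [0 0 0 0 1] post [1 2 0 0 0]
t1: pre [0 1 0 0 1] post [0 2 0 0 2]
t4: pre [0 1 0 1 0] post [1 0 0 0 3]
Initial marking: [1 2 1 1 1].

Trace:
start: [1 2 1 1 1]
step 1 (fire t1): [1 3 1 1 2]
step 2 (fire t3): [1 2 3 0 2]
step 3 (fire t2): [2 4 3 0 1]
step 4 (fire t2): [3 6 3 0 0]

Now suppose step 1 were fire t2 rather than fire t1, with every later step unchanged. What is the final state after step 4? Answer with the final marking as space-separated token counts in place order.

2 3 3 0 0

(re-executing from step 1 with the substitution; state before step 1: [1 2 1 1 1])
step 1 (fire t2): [2 4 1 1 0]
step 2 (fire t3): [2 3 3 0 0]
step 3 (fire t2): [2 3 3 0 0]
step 4 (fire t2): [2 3 3 0 0]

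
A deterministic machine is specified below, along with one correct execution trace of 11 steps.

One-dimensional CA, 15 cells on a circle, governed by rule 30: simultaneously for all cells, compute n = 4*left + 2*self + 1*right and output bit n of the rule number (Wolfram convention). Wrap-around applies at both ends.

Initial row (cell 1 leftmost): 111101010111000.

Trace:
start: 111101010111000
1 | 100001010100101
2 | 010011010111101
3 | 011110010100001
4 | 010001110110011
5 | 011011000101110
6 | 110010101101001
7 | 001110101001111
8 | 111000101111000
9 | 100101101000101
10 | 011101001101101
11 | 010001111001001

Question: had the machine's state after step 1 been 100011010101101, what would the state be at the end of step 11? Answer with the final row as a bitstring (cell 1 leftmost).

010011111011001

state after step 1 := 100011010101101
2 | 010110010101001
3 | 010101110101111
4 | 010101000101000
5 | 110101101101100
6 | 100101001001011
7 | 011101111111010
8 | 110001000000011
9 | 001011100000110
10 | 011010010001101
11 | 010011111011001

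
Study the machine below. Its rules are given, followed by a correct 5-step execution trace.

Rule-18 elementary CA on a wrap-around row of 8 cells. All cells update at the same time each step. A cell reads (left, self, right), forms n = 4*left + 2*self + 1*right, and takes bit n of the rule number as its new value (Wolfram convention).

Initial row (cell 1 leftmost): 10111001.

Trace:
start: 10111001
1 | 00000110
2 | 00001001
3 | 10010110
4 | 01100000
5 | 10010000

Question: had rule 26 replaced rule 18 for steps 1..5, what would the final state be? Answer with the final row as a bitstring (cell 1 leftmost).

(re-executing steps 1..5 under rule 26; state before step 1: 10111001)
1 | 00100111
2 | 11011100
3 | 10010011
4 | 01101110
5 | 11001001

11001001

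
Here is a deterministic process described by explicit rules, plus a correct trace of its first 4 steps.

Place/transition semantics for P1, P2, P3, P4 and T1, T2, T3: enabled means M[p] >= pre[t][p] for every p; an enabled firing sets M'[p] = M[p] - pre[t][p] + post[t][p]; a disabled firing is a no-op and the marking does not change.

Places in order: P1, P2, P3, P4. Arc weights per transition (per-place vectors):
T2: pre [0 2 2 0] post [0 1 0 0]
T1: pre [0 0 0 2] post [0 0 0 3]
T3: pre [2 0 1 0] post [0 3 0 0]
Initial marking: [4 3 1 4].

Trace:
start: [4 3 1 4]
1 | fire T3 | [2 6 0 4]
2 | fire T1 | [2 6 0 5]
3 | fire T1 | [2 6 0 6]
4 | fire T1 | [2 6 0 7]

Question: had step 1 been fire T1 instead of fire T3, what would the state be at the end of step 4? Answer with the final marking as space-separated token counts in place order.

(re-executing from step 1 with the substitution; state before step 1: [4 3 1 4])
1 | fire T1 | [4 3 1 5]
2 | fire T1 | [4 3 1 6]
3 | fire T1 | [4 3 1 7]
4 | fire T1 | [4 3 1 8]

4 3 1 8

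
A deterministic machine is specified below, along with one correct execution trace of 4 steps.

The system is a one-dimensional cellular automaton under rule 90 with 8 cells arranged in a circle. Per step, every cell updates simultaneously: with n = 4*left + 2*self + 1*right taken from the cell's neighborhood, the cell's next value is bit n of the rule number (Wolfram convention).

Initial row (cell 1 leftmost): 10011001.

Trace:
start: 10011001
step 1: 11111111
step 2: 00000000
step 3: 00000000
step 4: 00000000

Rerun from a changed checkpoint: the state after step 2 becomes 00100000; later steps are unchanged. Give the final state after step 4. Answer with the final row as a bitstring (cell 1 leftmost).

10001000

state after step 2 := 00100000
step 3: 01010000
step 4: 10001000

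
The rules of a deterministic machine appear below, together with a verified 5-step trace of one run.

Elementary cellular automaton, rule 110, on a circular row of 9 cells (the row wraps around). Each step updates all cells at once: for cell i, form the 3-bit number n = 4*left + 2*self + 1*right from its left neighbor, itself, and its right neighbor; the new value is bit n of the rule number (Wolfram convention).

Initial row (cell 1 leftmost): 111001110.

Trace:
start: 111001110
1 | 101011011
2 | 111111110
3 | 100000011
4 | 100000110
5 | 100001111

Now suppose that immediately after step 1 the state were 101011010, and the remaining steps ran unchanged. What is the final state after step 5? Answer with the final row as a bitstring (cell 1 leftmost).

000000000

state after step 1 := 101011010
2 | 111111111
3 | 000000000
4 | 000000000
5 | 000000000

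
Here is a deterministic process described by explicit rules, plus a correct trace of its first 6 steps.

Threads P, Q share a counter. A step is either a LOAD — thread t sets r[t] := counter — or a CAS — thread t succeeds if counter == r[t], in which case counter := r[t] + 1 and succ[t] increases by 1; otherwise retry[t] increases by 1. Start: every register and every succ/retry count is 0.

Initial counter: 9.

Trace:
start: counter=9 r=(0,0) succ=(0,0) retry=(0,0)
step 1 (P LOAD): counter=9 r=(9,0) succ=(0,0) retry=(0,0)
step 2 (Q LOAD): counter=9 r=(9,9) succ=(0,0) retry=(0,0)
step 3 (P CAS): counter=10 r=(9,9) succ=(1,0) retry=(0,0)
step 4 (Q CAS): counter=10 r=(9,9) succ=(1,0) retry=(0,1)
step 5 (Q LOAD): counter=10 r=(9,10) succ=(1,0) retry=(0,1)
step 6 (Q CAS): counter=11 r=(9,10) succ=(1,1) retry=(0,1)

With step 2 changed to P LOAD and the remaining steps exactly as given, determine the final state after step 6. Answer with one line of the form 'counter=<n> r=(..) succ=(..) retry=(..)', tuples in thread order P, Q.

(re-executing from step 2 with the substitution; state before step 2: counter=9 r=(9,0) succ=(0,0) retry=(0,0))
step 2 (P LOAD): counter=9 r=(9,0) succ=(0,0) retry=(0,0)
step 3 (P CAS): counter=10 r=(9,0) succ=(1,0) retry=(0,0)
step 4 (Q CAS): counter=10 r=(9,0) succ=(1,0) retry=(0,1)
step 5 (Q LOAD): counter=10 r=(9,10) succ=(1,0) retry=(0,1)
step 6 (Q CAS): counter=11 r=(9,10) succ=(1,1) retry=(0,1)

counter=11 r=(9,10) succ=(1,1) retry=(0,1)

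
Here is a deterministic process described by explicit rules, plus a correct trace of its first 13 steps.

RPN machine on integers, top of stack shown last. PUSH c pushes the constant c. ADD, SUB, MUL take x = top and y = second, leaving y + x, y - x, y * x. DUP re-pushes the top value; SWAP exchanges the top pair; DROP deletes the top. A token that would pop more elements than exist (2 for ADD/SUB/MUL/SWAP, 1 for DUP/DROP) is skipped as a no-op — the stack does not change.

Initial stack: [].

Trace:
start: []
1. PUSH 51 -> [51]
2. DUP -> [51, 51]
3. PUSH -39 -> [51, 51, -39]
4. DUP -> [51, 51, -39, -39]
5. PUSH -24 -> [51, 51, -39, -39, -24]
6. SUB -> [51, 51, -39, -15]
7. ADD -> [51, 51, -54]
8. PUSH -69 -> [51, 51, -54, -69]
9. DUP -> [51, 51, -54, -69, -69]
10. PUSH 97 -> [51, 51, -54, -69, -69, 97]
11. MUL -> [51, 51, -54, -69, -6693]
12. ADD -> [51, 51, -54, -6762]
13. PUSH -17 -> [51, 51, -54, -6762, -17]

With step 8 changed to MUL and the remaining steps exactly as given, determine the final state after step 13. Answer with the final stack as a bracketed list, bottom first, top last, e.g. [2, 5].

[51, -269892, -17]

(re-executing from step 8 with the substitution; state before step 8: [51, 51, -54])
8. MUL -> [51, -2754]
9. DUP -> [51, -2754, -2754]
10. PUSH 97 -> [51, -2754, -2754, 97]
11. MUL -> [51, -2754, -267138]
12. ADD -> [51, -269892]
13. PUSH -17 -> [51, -269892, -17]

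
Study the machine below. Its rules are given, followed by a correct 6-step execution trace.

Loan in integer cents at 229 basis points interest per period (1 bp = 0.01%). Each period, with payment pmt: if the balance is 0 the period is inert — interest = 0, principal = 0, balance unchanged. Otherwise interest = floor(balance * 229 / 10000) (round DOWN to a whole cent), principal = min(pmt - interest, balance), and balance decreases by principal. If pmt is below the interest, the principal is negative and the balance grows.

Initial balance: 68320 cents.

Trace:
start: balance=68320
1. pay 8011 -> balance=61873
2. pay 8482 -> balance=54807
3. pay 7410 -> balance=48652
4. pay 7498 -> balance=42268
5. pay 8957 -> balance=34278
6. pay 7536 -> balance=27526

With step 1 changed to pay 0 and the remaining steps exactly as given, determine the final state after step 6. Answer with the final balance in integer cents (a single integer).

36498

(re-executing from step 1 with the substitution; state before step 1: balance=68320)
1. pay 0 -> balance=69884
2. pay 8482 -> balance=63002
3. pay 7410 -> balance=57034
4. pay 7498 -> balance=50842
5. pay 8957 -> balance=43049
6. pay 7536 -> balance=36498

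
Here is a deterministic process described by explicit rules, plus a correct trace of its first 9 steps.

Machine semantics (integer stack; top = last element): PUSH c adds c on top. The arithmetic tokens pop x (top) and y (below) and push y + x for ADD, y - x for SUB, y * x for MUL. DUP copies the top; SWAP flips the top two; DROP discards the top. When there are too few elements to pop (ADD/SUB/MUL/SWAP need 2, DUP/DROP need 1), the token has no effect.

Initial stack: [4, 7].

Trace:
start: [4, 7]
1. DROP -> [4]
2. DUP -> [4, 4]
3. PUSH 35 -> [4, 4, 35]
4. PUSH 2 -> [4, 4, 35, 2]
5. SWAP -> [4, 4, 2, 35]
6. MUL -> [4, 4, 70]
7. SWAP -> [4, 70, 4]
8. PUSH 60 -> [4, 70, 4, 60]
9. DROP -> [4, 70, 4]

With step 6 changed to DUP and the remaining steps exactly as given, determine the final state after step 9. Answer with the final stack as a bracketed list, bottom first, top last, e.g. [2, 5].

[4, 4, 2, 35, 35]

(re-executing from step 6 with the substitution; state before step 6: [4, 4, 2, 35])
6. DUP -> [4, 4, 2, 35, 35]
7. SWAP -> [4, 4, 2, 35, 35]
8. PUSH 60 -> [4, 4, 2, 35, 35, 60]
9. DROP -> [4, 4, 2, 35, 35]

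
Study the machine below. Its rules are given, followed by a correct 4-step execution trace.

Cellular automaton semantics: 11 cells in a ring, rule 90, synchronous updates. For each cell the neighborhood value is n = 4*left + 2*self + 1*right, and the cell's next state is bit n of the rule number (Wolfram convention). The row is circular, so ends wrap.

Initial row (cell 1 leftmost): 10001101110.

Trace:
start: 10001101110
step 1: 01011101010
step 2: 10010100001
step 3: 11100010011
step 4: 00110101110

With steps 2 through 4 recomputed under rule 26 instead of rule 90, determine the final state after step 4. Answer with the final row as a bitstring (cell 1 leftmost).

01000100110

(re-executing steps 2..4 under rule 26; state before step 2: 01011101010)
step 2: 10010000001
step 3: 01101000011
step 4: 01000100110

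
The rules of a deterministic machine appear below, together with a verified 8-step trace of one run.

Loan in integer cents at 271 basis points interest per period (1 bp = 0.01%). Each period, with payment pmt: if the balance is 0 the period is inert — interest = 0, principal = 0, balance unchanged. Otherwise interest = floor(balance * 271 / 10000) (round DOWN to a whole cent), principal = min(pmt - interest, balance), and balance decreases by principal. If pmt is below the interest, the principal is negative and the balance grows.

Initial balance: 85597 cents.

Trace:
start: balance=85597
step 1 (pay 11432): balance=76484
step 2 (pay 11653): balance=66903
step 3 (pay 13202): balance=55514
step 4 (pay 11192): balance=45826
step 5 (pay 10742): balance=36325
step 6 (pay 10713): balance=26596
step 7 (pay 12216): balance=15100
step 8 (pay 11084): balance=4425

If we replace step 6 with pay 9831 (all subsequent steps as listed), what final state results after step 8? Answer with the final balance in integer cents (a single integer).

5355

(re-executing from step 6 with the substitution; state before step 6: balance=36325)
step 6 (pay 9831): balance=27478
step 7 (pay 12216): balance=16006
step 8 (pay 11084): balance=5355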